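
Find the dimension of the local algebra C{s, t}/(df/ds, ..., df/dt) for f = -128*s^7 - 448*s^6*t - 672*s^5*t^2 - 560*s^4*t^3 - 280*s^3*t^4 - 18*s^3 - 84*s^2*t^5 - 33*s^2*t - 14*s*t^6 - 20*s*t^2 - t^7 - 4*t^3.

The Hessian of f at 0 has rank 0. Corank 2; j^3 = -(2*s + t)*(3*s + 2*t)^2 has shape L^2 M (L != M), so D-series; mu = 8 gives D_8.

8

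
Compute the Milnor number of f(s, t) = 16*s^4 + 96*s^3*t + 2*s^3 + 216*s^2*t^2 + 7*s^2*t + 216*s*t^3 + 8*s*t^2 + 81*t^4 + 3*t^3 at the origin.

5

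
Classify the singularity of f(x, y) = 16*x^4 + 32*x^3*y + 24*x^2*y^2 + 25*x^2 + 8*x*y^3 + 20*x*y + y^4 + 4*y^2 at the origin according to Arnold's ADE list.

The Hessian of f at 0 has rank 1. Corank 1: A-series; mu = 3 gives A_3.

A3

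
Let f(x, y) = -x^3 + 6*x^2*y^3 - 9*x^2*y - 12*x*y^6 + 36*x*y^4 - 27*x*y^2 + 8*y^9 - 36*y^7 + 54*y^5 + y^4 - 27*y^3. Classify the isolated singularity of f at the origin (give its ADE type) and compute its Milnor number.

Type E_6, Milnor number mu = 6.

The Hessian of f at 0 has rank 0. Corank 2; j^3 = -(x + 3*y)^3 is a perfect cube, so E-series; the 4-jet and mu = 6 give E_6.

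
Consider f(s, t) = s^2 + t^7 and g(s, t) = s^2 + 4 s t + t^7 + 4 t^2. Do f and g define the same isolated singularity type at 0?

The Hessian of f at 0 has rank 1. Corank 1: A-series; mu = 6 gives A_6. The Hessian of g at 0 has rank 1. Corank 1: A-series; mu = 6 gives A_6. Both have type A_6, hence right-equivalent.

Yes.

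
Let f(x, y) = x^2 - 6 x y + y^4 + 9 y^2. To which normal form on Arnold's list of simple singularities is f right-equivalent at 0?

The Hessian of f at 0 has rank 1. Corank 1: A-series; mu = 3 gives A_3.

A_{3}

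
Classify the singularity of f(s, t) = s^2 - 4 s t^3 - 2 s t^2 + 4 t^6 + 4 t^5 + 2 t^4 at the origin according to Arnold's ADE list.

A3

The Hessian of f at 0 has rank 1. Corank 1: A-series; mu = 3 gives A_3.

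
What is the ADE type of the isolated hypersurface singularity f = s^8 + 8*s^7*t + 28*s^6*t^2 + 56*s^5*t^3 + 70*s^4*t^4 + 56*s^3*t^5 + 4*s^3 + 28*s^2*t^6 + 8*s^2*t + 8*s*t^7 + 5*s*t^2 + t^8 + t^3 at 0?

D9

The Hessian of f at 0 is [[0, 0], [0, 0]] with rank 0, so corank 2. A Groebner basis of the Jacobian ideal J(f) in C{s,t} is {-32*s*t + t^7 - 16*t^2, s*t^2 + t^3/2, s^2 + 3*s*t/2 + t^2/2}; counting standard monomials gives mu = 9. Corank 2; j^3 = (s + t)*(2*s + t)^2 has shape L^2 M (L != M), so D-series; mu = 9 gives D_9.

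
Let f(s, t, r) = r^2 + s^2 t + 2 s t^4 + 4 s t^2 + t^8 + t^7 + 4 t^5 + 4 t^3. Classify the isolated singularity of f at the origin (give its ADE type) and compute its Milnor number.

Type D_{9}, Milnor number mu = 9.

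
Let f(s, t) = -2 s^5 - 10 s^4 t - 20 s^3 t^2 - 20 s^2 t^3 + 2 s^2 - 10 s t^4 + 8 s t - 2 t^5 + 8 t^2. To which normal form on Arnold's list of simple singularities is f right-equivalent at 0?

The Hessian of f at 0 has rank 1. Corank 1: A-series; mu = 4 gives A_4.

A4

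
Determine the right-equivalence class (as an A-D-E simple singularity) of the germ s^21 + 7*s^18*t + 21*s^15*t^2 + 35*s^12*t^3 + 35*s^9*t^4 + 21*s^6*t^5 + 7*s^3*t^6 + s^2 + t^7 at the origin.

The Hessian of f at 0 is [[2, 0], [0, 0]] with rank 1, so corank 1. A Groebner basis of the Jacobian ideal J(f) in C{s,t} is {t^6, s}; counting standard monomials gives mu = 6. Corank 1: A-series; mu = 6 gives A_6.

A_{6}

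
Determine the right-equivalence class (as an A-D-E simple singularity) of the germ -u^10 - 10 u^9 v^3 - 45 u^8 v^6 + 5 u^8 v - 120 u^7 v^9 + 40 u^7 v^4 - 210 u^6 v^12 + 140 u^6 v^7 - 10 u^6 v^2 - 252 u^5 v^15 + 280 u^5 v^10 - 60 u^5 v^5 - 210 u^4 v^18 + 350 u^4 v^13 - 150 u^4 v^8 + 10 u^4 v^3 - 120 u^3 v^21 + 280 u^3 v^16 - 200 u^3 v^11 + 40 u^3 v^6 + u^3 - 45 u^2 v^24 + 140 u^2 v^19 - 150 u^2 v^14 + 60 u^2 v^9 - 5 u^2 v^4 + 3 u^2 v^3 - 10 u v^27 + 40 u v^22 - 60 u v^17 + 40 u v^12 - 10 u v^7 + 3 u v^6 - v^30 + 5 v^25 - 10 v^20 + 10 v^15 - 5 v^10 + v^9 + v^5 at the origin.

The Hessian of f at 0 is [[0, 0], [0, 0]] with rank 0, so corank 2. A Groebner basis of the Jacobian ideal J(f) in C{u,v} is {u^2/2 + u*v^3, v^4, u^3, u^2*v}; counting standard monomials gives mu = 8. Corank 2; j^3 = u^3 is a perfect cube, so E-series; the 5-jet and mu = 8 give E_8.

E8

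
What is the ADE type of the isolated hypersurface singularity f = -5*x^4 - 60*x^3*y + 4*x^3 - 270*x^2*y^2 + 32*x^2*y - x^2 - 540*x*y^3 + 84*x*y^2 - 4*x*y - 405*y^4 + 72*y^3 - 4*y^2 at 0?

The Hessian of f at 0 has rank 1. Corank 1: A-series; mu = 3 gives A_3.

A_{3}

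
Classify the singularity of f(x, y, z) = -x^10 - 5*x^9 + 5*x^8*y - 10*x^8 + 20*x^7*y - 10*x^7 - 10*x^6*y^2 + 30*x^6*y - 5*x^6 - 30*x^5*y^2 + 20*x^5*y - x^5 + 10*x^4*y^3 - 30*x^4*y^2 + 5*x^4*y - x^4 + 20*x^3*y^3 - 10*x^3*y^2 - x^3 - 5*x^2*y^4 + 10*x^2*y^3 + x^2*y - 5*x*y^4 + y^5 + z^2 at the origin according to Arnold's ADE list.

D_6

The Hessian of f at 0 has rank 1. Corank 2; j^3 = -x^2*(x - y) has shape L^2 M (L != M), so D-series; mu = 6 gives D_6.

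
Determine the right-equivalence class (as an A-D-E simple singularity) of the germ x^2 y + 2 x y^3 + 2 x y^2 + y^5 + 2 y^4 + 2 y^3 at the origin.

The Hessian of f at 0 has rank 0. Corank 2; j^3 = y*(x^2 + 2*x*y + 2*y^2) splits into three distinct lines over C (the quadratic factor has nonzero discriminant), so D_4.

D_{4}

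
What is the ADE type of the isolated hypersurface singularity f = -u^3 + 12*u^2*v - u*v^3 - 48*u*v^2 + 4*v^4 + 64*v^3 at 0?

The Hessian of f at 0 is [[0, 0], [0, 0]] with rank 0, so corank 2. A Groebner basis of the Jacobian ideal J(f) in C{u,v} is {u^3 - 12*u^2*v - 384*u^2 + 3072*u*v - 6144*v^2, 12*u^2 + u*v^2 - 96*u*v + 192*v^2, 3*u^2 - 24*u*v + v^3 + 48*v^2}; counting standard monomials gives mu = 7. Corank 2; j^3 = -(u - 4*v)^3 is a perfect cube, so E-series; the 4-jet and mu = 7 give E_7.

E_{7}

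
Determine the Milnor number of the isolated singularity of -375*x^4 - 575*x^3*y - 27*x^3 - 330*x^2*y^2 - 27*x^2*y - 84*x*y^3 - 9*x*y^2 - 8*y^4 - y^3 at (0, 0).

7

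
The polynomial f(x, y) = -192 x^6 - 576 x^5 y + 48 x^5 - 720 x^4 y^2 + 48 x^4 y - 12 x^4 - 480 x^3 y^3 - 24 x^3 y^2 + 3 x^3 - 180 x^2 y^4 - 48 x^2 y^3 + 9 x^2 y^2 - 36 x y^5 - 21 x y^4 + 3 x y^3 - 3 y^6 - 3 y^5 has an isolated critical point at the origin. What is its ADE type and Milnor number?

The Hessian of f at 0 is [[0, 0], [0, 0]] with rank 0, so corank 2. A Groebner basis of the Jacobian ideal J(f) in C{x,y} is {3*x^2/7 + y^4 + y^3/7, x^3, x^2*y - x^2/7 - y^3/21, x^2 + x*y^2 + y^3/3}; counting standard monomials gives mu = 7. Corank 2; j^3 = 3*x^3 is a perfect cube, so E-series; the 4-jet and mu = 7 give E_7.

Type E7, Milnor number mu = 7.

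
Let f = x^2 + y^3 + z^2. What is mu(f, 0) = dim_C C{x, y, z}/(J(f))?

2

The Hessian of f at 0 is [[2, 0, 0], [0, 0, 0], [0, 0, 2]] with rank 2, so corank 1. A Groebner basis of the Jacobian ideal J(f) in C{x,y,z} is {y^2, x, z}; counting standard monomials gives mu = 2. Corank 1: A-series; mu = 2 gives A_2.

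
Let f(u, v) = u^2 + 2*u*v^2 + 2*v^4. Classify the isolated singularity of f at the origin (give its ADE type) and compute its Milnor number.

Type A3, Milnor number mu = 3.

The Hessian of f at 0 has rank 1. Corank 1: A-series; mu = 3 gives A_3.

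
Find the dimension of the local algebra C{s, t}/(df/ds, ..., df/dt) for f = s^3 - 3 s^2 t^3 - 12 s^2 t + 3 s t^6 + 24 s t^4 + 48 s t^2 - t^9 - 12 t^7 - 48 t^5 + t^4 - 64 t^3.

The Hessian of f at 0 has rank 0. Corank 2; j^3 = (s - 4*t)^3 is a perfect cube, so E-series; the 4-jet and mu = 6 give E_6.

6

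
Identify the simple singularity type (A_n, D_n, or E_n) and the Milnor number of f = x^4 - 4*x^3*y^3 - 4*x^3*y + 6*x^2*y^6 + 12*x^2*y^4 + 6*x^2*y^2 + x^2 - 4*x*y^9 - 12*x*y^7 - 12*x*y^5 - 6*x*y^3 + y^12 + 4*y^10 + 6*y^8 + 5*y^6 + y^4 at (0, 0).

The Hessian of f at 0 is [[2, 0], [0, 0]] with rank 1, so corank 1. A Groebner basis of the Jacobian ideal J(f) in C{x,y} is {y^3, x}; counting standard monomials gives mu = 3. Corank 1: A-series; mu = 3 gives A_3.

Type A_3, Milnor number mu = 3.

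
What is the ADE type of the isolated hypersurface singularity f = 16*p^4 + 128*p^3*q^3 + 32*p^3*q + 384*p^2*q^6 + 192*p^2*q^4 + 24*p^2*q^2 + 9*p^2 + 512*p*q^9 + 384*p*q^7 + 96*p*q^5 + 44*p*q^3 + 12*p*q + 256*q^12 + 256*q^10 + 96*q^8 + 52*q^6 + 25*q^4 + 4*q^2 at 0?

The Hessian of f at 0 has rank 1. Corank 1: A-series; mu = 3 gives A_3.

A_3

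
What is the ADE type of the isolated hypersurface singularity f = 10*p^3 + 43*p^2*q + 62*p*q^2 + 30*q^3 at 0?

D_{4}

The Hessian of f at 0 has rank 0. Corank 2; j^3 = (2*p + 3*q)*(5*p^2 + 14*p*q + 10*q^2) splits into three distinct lines over C (the quadratic factor has nonzero discriminant), so D_4.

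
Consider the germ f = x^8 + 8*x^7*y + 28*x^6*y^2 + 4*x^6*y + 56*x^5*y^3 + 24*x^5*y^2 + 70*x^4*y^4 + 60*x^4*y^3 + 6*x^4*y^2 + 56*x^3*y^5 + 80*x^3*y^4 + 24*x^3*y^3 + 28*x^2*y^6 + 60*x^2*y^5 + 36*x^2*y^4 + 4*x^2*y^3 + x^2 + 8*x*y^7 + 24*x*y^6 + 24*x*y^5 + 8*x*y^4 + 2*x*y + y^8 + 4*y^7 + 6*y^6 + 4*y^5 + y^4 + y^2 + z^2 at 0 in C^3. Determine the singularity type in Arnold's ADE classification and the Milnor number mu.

The Hessian of f at 0 has rank 2. Corank 1: A-series; mu = 3 gives A_3.

Type A_3, Milnor number mu = 3.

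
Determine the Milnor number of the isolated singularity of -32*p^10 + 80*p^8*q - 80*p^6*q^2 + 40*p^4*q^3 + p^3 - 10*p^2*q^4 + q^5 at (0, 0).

8

The Hessian of f at 0 has rank 0. Corank 2; j^3 = p^3 is a perfect cube, so E-series; the 5-jet and mu = 8 give E_8.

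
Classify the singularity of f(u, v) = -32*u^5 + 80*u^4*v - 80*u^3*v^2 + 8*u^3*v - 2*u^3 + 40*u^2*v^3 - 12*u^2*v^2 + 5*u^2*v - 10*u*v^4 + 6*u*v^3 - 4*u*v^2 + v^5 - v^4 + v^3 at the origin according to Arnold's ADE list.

The Hessian of f at 0 is [[0, 0], [0, 0]] with rank 0, so corank 2. A Groebner basis of the Jacobian ideal J(f) in C{u,v} is {u*v^2 + u*v/9 - v^2/9, u*v/9 + v^3 - v^2/9, u^2 - 14*u*v/9 + 5*v^2/9}; counting standard monomials gives mu = 5. Corank 2; j^3 = -(u - v)^2*(2*u - v) has shape L^2 M (L != M), so D-series; mu = 5 gives D_5.

D_5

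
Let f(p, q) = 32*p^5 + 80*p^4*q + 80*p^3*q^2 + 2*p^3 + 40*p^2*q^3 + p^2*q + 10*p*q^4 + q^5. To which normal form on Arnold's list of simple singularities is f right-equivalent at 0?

D_6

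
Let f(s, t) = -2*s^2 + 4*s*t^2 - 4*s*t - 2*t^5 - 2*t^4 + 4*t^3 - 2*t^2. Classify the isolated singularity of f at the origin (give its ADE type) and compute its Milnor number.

Type A_{4}, Milnor number mu = 4.

The Hessian of f at 0 has rank 1. Corank 1: A-series; mu = 4 gives A_4.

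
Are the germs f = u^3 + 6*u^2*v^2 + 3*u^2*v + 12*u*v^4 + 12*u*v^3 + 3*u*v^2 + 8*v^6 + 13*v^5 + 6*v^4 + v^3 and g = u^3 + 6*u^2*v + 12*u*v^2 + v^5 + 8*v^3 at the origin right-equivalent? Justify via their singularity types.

The Hessian of f at 0 has rank 0. Corank 2; j^3 = (u + v)^3 is a perfect cube, so E-series; the 5-jet and mu = 8 give E_8. The Hessian of g at 0 has rank 0. Corank 2; j^3 = (u + 2*v)^3 is a perfect cube, so E-series; the 5-jet and mu = 8 give E_8. Both have type E_8, hence right-equivalent.

Yes.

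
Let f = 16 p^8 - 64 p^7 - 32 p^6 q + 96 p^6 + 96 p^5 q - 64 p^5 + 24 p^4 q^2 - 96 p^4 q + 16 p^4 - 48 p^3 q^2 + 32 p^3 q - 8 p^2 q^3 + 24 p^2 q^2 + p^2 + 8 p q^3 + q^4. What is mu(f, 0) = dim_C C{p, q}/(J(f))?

3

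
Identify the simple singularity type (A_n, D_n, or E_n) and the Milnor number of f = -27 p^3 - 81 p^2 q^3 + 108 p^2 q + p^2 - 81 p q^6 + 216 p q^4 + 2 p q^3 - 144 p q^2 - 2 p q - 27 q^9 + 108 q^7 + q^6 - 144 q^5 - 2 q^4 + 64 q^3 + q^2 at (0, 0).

Type A_2, Milnor number mu = 2.

The Hessian of f at 0 has rank 1. Corank 1: A-series; mu = 2 gives A_2.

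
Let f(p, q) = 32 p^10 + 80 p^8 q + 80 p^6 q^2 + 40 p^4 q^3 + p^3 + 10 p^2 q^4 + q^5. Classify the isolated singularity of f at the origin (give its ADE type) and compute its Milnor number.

Type E_{8}, Milnor number mu = 8.

The Hessian of f at 0 is [[0, 0], [0, 0]] with rank 0, so corank 2. A Groebner basis of the Jacobian ideal J(f) in C{p,q} is {q^4, p^2}; counting standard monomials gives mu = 8. Corank 2; j^3 = p^3 is a perfect cube, so E-series; the 5-jet and mu = 8 give E_8.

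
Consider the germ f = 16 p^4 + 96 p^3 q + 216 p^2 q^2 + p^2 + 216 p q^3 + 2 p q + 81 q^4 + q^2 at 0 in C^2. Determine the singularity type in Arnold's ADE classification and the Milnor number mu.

Type A3, Milnor number mu = 3.

The Hessian of f at 0 has rank 1. Corank 1: A-series; mu = 3 gives A_3.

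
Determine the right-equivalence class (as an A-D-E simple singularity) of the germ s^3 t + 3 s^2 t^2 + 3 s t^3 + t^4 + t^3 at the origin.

The Hessian of f at 0 is [[0, 0], [0, 0]] with rank 0, so corank 2. A Groebner basis of the Jacobian ideal J(f) in C{s,t} is {s^3 - 3*s*t^2 + 3*t^2, s^2*t + 2*s*t^2, t^3}; counting standard monomials gives mu = 7. Corank 2; j^3 = t^3 is a perfect cube, so E-series; the 4-jet and mu = 7 give E_7.

E7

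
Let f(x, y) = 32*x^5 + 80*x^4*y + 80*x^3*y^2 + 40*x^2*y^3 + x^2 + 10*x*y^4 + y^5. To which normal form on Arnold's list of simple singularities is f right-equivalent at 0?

A4

The Hessian of f at 0 is [[2, 0], [0, 0]] with rank 1, so corank 1. A Groebner basis of the Jacobian ideal J(f) in C{x,y} is {y^4, x}; counting standard monomials gives mu = 4. Corank 1: A-series; mu = 4 gives A_4.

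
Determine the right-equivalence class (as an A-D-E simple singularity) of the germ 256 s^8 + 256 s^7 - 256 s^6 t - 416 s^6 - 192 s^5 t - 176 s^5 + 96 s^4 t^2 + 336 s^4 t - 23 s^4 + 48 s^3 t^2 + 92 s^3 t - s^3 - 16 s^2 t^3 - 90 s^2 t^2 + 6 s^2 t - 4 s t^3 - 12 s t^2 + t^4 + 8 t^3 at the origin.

E_{6}

The Hessian of f at 0 is [[0, 0], [0, 0]] with rank 0, so corank 2. A Groebner basis of the Jacobian ideal J(f) in C{s,t} is {s^3 - 3*s^2/16 + 3*s*t/4 - 3*t^2/4, s^2*t - s^2/8 + s*t/2 - t^2/2, -5*s^2/64 + s*t^2 + 5*s*t/16 - 5*t^2/16, -3*s^2/64 + 3*s*t/16 + t^3 - 3*t^2/16}; counting standard monomials gives mu = 6. Corank 2; j^3 = -(s - 2*t)^3 is a perfect cube, so E-series; the 4-jet and mu = 6 give E_6.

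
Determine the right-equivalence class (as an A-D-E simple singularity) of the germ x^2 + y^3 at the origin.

A_2

The Hessian of f at 0 is [[2, 0], [0, 0]] with rank 1, so corank 1. A Groebner basis of the Jacobian ideal J(f) in C{x,y} is {y^2, x}; counting standard monomials gives mu = 2. Corank 1: A-series; mu = 2 gives A_2.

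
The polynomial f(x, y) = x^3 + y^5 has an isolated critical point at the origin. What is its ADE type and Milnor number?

The Hessian of f at 0 is [[0, 0], [0, 0]] with rank 0, so corank 2. A Groebner basis of the Jacobian ideal J(f) in C{x,y} is {y^4, x^2}; counting standard monomials gives mu = 8. Corank 2; j^3 = x^3 is a perfect cube, so E-series; the 5-jet and mu = 8 give E_8.

Type E_{8}, Milnor number mu = 8.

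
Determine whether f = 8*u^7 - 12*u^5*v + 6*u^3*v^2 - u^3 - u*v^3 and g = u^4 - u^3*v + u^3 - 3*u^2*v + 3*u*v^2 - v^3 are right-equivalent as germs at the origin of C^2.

The Hessian of f at 0 has rank 0. Corank 2; j^3 = -u^3 is a perfect cube, so E-series; the 4-jet and mu = 7 give E_7. The Hessian of g at 0 has rank 0. Corank 2; j^3 = (u - v)^3 is a perfect cube, so E-series; the 4-jet and mu = 7 give E_7. Both have type E_7, hence right-equivalent.

Yes.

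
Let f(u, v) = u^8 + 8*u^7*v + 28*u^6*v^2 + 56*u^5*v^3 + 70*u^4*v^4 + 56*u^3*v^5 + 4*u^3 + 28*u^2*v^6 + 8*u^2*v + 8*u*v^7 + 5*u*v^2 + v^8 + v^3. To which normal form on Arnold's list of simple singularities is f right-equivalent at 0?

D_9

The Hessian of f at 0 has rank 0. Corank 2; j^3 = (u + v)*(2*u + v)^2 has shape L^2 M (L != M), so D-series; mu = 9 gives D_9.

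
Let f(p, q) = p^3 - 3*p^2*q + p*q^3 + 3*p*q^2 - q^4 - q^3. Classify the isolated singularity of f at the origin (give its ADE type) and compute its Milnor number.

The Hessian of f at 0 is [[0, 0], [0, 0]] with rank 0, so corank 2. A Groebner basis of the Jacobian ideal J(f) in C{p,q} is {p^3 - 3*p^2*q - 6*p^2 + 12*p*q - 6*q^2, 3*p^2 + p*q^2 - 6*p*q + 3*q^2, 3*p^2 - 6*p*q + q^3 + 3*q^2}; counting standard monomials gives mu = 7. Corank 2; j^3 = (p - q)^3 is a perfect cube, so E-series; the 4-jet and mu = 7 give E_7.

Type E7, Milnor number mu = 7.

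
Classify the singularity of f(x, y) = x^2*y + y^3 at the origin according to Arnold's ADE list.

The Hessian of f at 0 has rank 0. Corank 2; j^3 = y*(x^2 + y^2) splits into three distinct lines over C (the quadratic factor has nonzero discriminant), so D_4.

D4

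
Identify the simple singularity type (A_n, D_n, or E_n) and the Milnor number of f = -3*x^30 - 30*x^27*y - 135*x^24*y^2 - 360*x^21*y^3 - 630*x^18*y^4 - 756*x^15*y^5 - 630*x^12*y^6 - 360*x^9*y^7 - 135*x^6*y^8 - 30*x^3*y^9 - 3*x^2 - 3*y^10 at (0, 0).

Type A_9, Milnor number mu = 9.

The Hessian of f at 0 is [[-6, 0], [0, 0]] with rank 1, so corank 1. A Groebner basis of the Jacobian ideal J(f) in C{x,y} is {y^9, x}; counting standard monomials gives mu = 9. Corank 1: A-series; mu = 9 gives A_9.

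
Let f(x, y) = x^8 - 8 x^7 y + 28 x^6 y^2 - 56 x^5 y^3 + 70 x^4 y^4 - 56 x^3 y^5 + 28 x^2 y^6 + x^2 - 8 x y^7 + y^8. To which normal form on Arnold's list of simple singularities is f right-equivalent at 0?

A_7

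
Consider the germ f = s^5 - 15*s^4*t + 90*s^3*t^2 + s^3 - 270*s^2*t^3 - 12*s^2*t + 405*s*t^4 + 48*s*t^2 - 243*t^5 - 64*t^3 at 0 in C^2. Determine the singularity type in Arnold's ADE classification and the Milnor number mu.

Type E_8, Milnor number mu = 8.

The Hessian of f at 0 is [[0, 0], [0, 0]] with rank 0, so corank 2. A Groebner basis of the Jacobian ideal J(f) in C{s,t} is {t^5, s*t^3 - 15*t^4/4, s^2 - 8*s*t + 16*t^2}; counting standard monomials gives mu = 8. Corank 2; j^3 = (s - 4*t)^3 is a perfect cube, so E-series; the 5-jet and mu = 8 give E_8.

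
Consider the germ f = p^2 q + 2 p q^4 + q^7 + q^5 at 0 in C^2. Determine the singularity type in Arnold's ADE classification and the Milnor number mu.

The Hessian of f at 0 has rank 0. Corank 2; j^3 = p^2*q has shape L^2 M (L != M), so D-series; mu = 6 gives D_6.

Type D_{6}, Milnor number mu = 6.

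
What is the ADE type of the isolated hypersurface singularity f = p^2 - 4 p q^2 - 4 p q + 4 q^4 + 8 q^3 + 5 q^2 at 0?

The Hessian of f at 0 has rank 2. Corank 0: nondegenerate Morse point, so A_1.

A_1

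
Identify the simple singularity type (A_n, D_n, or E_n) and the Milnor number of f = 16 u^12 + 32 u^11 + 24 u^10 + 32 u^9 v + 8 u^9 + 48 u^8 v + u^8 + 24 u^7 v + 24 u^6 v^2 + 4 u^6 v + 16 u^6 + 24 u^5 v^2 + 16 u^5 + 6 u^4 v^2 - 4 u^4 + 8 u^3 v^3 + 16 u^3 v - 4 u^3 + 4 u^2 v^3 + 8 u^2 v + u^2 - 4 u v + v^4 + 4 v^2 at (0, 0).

Type A_3, Milnor number mu = 3.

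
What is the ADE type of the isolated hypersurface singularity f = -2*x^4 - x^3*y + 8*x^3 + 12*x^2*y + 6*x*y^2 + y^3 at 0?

The Hessian of f at 0 is [[0, 0], [0, 0]] with rank 0, so corank 2. A Groebner basis of the Jacobian ideal J(f) in C{x,y} is {768*x^2 + 768*x*y + y^4 + 8*y^3 + 192*y^2, x^3 - 12*x^2 - 12*x*y - 3*y^2, x^2*y + 24*x^2 + 24*x*y + 6*y^2, -32*x^2 + x*y^2 - 32*x*y + y^3/6 - 8*y^2}; counting standard monomials gives mu = 7. Corank 2; j^3 = (2*x + y)^3 is a perfect cube, so E-series; the 4-jet and mu = 7 give E_7.

E_{7}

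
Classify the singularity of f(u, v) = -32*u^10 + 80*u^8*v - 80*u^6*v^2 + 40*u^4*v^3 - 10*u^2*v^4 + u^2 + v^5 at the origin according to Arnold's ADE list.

A4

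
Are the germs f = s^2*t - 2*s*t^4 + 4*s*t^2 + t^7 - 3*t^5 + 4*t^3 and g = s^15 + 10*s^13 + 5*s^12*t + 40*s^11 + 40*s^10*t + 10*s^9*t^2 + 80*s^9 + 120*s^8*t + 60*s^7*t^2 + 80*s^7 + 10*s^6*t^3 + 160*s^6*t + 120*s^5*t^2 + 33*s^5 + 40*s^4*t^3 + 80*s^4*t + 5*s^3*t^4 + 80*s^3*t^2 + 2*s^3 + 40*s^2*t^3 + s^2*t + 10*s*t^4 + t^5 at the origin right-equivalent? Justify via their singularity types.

Yes.

The Hessian of f at 0 is [[0, 0], [0, 0]] with rank 0, so corank 2. A Groebner basis of the Jacobian ideal J(f) in C{s,t} is {-s*t + t^4 - 2*t^2, s*t^2 + 2*t^3, s^2 + 9*s*t + 14*t^2}; counting standard monomials gives mu = 6. Corank 2; j^3 = t*(s + 2*t)^2 has shape L^2 M (L != M), so D-series; mu = 6 gives D_6. The Hessian of g at 0 is [[0, 0], [0, 0]] with rank 0, so corank 2. A Groebner basis of the Jacobian ideal J(g) in C{s,t} is {-s*t/10 + t^4, s*t^2, s^2 + s*t/2}; counting standard monomials gives mu = 6. Corank 2; j^3 = s^2*(2*s + t) has shape L^2 M (L != M), so D-series; mu = 6 gives D_6. Both have type D_6, hence right-equivalent.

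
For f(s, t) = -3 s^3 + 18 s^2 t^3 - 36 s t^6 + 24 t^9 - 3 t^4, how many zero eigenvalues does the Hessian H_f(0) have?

The Hessian at 0 is [[0, 0], [0, 0]] of rank 0; hence corank 2.

2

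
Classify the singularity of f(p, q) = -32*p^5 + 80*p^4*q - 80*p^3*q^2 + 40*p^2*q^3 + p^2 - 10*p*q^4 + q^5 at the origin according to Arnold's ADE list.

The Hessian of f at 0 is [[2, 0], [0, 0]] with rank 1, so corank 1. A Groebner basis of the Jacobian ideal J(f) in C{p,q} is {q^4, p}; counting standard monomials gives mu = 4. Corank 1: A-series; mu = 4 gives A_4.

A_4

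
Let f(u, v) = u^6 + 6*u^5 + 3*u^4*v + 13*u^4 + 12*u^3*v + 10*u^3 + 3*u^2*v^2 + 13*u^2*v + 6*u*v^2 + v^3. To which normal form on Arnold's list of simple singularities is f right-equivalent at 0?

D_{4}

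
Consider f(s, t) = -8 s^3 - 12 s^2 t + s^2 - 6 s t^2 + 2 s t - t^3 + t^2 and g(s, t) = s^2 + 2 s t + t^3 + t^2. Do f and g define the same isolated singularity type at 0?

Yes.

The Hessian of f at 0 has rank 1. Corank 1: A-series; mu = 2 gives A_2. The Hessian of g at 0 has rank 1. Corank 1: A-series; mu = 2 gives A_2. Both have type A_2, hence right-equivalent.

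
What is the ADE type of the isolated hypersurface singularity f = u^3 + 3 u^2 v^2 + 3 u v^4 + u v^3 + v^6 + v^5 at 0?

The Hessian of f at 0 has rank 0. Corank 2; j^3 = u^3 is a perfect cube, so E-series; the 4-jet and mu = 7 give E_7.

E7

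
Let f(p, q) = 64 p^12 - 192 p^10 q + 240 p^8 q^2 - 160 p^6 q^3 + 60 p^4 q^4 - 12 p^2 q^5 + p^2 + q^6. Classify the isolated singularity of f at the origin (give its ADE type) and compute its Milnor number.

The Hessian of f at 0 is [[2, 0], [0, 0]] with rank 1, so corank 1. A Groebner basis of the Jacobian ideal J(f) in C{p,q} is {q^5, p}; counting standard monomials gives mu = 5. Corank 1: A-series; mu = 5 gives A_5.

Type A_5, Milnor number mu = 5.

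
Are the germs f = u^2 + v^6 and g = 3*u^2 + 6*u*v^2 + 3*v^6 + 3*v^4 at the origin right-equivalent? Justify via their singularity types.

Yes.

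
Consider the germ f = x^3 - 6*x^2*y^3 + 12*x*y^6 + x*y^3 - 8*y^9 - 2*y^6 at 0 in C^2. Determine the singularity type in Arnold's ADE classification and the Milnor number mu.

Type E_{7}, Milnor number mu = 7.

The Hessian of f at 0 is [[0, 0], [0, 0]] with rank 0, so corank 2. A Groebner basis of the Jacobian ideal J(f) in C{x,y} is {x^3, x*y^2, 3*x^2 + y^3}; counting standard monomials gives mu = 7. Corank 2; j^3 = x^3 is a perfect cube, so E-series; the 4-jet and mu = 7 give E_7.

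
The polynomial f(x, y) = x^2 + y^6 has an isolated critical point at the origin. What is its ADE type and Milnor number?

The Hessian of f at 0 is [[2, 0], [0, 0]] with rank 1, so corank 1. A Groebner basis of the Jacobian ideal J(f) in C{x,y} is {y^5, x}; counting standard monomials gives mu = 5. Corank 1: A-series; mu = 5 gives A_5.

Type A_{5}, Milnor number mu = 5.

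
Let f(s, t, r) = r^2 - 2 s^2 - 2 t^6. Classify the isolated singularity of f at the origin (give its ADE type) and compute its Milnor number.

The Hessian of f at 0 is [[-4, 0, 0], [0, 0, 0], [0, 0, 2]] with rank 2, so corank 1. A Groebner basis of the Jacobian ideal J(f) in C{s,t,r} is {t^5, s, r}; counting standard monomials gives mu = 5. Corank 1: A-series; mu = 5 gives A_5.

Type A_{5}, Milnor number mu = 5.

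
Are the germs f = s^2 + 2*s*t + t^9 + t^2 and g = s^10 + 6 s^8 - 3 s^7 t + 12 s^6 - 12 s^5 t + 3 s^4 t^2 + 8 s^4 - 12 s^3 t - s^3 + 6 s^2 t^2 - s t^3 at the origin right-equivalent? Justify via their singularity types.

No.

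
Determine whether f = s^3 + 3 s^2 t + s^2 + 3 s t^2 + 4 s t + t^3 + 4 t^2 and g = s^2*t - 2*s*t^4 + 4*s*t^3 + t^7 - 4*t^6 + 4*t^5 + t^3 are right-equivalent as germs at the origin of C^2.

No.

The Hessian of f at 0 is [[2, 4], [4, 8]] with rank 1, so corank 1. A Groebner basis of the Jacobian ideal J(f) in C{s,t} is {t^2, s + 2*t}; counting standard monomials gives mu = 2. Corank 1: A-series; mu = 2 gives A_2. The Hessian of g at 0 is [[0, 0], [0, 0]] with rank 0, so corank 2. A Groebner basis of the Jacobian ideal J(g) in C{s,t} is {t^3, s^2 + 3*t^2, s*t}; counting standard monomials gives mu = 4. Corank 2; j^3 = t*(s^2 + t^2) splits into three distinct lines over C (the quadratic factor has nonzero discriminant), so D_4. f is A_2 but g is D_4, hence not right-equivalent.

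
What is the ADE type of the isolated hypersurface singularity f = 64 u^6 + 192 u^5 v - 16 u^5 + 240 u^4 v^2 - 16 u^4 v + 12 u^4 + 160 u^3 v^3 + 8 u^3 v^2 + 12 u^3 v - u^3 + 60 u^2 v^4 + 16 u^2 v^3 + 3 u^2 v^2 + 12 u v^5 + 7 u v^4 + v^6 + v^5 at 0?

The Hessian of f at 0 has rank 0. Corank 2; j^3 = -u^3 is a perfect cube, so E-series; the 5-jet and mu = 8 give E_8.

E_8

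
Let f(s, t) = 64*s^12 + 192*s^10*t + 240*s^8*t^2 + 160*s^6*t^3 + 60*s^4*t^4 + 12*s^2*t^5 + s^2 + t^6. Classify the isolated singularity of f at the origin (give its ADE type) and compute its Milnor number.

Type A_5, Milnor number mu = 5.

The Hessian of f at 0 has rank 1. Corank 1: A-series; mu = 5 gives A_5.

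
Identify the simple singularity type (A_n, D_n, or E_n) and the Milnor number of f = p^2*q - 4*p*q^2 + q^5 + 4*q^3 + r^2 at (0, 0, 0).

The Hessian of f at 0 has rank 1. Corank 2; j^3 = q*(p - 2*q)^2 has shape L^2 M (L != M), so D-series; mu = 6 gives D_6.

Type D_6, Milnor number mu = 6.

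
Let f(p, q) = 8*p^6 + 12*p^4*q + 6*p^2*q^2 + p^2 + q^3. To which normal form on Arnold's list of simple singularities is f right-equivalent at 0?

A_2

The Hessian of f at 0 has rank 1. Corank 1: A-series; mu = 2 gives A_2.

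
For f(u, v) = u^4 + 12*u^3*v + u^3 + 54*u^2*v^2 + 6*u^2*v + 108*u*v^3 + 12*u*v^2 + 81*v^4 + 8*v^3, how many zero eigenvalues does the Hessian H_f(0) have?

2

Hessian at 0 has rank 0.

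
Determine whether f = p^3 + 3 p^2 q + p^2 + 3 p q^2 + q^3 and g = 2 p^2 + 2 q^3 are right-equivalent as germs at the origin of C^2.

Yes.

The Hessian of f at 0 has rank 1. Corank 1: A-series; mu = 2 gives A_2. The Hessian of g at 0 has rank 1. Corank 1: A-series; mu = 2 gives A_2. Both have type A_2, hence right-equivalent.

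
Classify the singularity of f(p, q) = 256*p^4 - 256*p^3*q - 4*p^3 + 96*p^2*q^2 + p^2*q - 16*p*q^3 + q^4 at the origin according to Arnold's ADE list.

D_5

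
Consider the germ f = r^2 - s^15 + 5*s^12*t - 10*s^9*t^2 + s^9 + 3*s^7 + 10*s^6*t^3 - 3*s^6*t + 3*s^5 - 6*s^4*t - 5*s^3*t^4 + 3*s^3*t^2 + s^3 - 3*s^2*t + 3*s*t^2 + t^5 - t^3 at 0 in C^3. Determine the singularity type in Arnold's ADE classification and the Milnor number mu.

Type E8, Milnor number mu = 8.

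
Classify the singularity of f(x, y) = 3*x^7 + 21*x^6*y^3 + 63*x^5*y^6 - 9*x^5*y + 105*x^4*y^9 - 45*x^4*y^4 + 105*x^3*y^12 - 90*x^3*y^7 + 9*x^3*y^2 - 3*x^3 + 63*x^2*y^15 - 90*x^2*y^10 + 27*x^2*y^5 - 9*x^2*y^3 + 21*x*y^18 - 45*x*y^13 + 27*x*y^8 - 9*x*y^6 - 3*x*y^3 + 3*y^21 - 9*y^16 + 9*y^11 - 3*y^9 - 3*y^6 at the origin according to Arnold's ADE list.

The Hessian of f at 0 has rank 0. Corank 2; j^3 = -3*x^3 is a perfect cube, so E-series; the 4-jet and mu = 7 give E_7.

E_7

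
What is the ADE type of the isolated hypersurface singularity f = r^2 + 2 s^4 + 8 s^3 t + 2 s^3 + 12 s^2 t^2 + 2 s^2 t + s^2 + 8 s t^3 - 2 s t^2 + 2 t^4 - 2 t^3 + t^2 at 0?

A_{1}

The Hessian of f at 0 has rank 3. Corank 0: nondegenerate Morse point, so A_1.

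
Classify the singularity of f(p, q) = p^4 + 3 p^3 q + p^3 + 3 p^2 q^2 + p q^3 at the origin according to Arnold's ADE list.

E_7

The Hessian of f at 0 has rank 0. Corank 2; j^3 = p^3 is a perfect cube, so E-series; the 4-jet and mu = 7 give E_7.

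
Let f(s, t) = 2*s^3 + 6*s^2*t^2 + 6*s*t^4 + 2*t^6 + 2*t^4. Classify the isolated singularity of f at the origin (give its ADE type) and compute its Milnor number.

Type E_{6}, Milnor number mu = 6.

The Hessian of f at 0 has rank 0. Corank 2; j^3 = 2*s^3 is a perfect cube, so E-series; the 4-jet and mu = 6 give E_6.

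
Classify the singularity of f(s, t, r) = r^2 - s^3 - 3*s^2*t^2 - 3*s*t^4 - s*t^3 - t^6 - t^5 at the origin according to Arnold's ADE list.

E_{7}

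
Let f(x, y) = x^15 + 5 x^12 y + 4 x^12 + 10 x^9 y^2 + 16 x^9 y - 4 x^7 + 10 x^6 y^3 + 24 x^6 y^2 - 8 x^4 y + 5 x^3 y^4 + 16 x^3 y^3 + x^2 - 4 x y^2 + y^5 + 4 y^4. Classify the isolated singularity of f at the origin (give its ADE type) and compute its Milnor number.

Type A_{4}, Milnor number mu = 4.

The Hessian of f at 0 is [[2, 0], [0, 0]] with rank 1, so corank 1. A Groebner basis of the Jacobian ideal J(f) in C{x,y} is {x^2, -x/2 + y^2}; counting standard monomials gives mu = 4. Corank 1: A-series; mu = 4 gives A_4.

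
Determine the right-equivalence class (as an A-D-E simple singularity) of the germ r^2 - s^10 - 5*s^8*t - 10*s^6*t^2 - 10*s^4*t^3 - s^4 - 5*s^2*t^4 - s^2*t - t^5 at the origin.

The Hessian of f at 0 has rank 1. Corank 2; j^3 = -s^2*t has shape L^2 M (L != M), so D-series; mu = 6 gives D_6.

D_{6}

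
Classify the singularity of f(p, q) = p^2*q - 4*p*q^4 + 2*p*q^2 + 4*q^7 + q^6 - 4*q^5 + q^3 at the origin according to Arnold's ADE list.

The Hessian of f at 0 has rank 0. Corank 2; j^3 = q*(p + q)^2 has shape L^2 M (L != M), so D-series; mu = 7 gives D_7.

D_{7}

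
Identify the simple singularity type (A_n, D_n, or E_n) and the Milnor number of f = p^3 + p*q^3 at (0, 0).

Type E7, Milnor number mu = 7.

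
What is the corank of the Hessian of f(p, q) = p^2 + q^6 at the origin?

1

The Hessian at 0 is [[2, 0], [0, 0]] of rank 1; hence corank 1.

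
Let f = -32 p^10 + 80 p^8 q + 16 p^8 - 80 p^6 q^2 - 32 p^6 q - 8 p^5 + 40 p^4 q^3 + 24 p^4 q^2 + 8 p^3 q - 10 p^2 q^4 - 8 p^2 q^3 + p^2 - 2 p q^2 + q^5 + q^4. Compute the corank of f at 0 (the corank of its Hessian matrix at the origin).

1

Hessian at 0 has rank 1.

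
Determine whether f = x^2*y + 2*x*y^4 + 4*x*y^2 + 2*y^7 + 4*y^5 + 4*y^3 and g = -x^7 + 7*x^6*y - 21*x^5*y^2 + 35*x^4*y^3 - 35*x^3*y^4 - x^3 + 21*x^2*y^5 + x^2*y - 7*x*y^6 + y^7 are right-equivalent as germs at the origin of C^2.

Yes.

The Hessian of f at 0 is [[0, 0], [0, 0]] with rank 0, so corank 2. A Groebner basis of the Jacobian ideal J(f) in C{x,y} is {-x^2/6 + x*y^3 - 8*x*y/3 - 14*y^2/3, x*y + y^4 + 2*y^2, x^3 - 12*x*y^2 - 16*y^3, x^2*y + 4*x*y^2 + 4*y^3}; counting standard monomials gives mu = 8. Corank 2; j^3 = y*(x + 2*y)^2 has shape L^2 M (L != M), so D-series; mu = 8 gives D_8. The Hessian of g at 0 is [[0, 0], [0, 0]] with rank 0, so corank 2. A Groebner basis of the Jacobian ideal J(g) in C{x,y} is {x*y/7 + y^6, x*y^2, x^2 - x*y}; counting standard monomials gives mu = 8. Corank 2; j^3 = -x^2*(x - y) has shape L^2 M (L != M), so D-series; mu = 8 gives D_8. Both have type D_8, hence right-equivalent.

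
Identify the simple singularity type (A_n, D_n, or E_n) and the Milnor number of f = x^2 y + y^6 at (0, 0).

Type D7, Milnor number mu = 7.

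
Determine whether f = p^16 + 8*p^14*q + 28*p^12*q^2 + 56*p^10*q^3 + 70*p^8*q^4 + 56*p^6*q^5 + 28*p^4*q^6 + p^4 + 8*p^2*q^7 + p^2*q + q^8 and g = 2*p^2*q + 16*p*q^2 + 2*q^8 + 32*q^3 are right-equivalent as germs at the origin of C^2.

Yes.

The Hessian of f at 0 is [[0, 0], [0, 0]] with rank 0, so corank 2. A Groebner basis of the Jacobian ideal J(f) in C{p,q} is {p^2/8 + q^7, p^3, p*q}; counting standard monomials gives mu = 9. Corank 2; j^3 = p^2*q has shape L^2 M (L != M), so D-series; mu = 9 gives D_9. The Hessian of g at 0 is [[0, 0], [0, 0]] with rank 0, so corank 2. A Groebner basis of the Jacobian ideal J(g) in C{p,q} is {p^2/8 + q^7 - 2*q^2, p^3 + 64*q^3, p*q + 4*q^2}; counting standard monomials gives mu = 9. Corank 2; j^3 = 2*q*(p + 4*q)^2 has shape L^2 M (L != M), so D-series; mu = 9 gives D_9. Both have type D_9, hence right-equivalent.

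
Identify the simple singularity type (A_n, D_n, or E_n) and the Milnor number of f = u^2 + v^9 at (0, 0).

The Hessian of f at 0 has rank 1. Corank 1: A-series; mu = 8 gives A_8.

Type A8, Milnor number mu = 8.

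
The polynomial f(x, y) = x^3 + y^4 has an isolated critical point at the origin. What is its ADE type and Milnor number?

The Hessian of f at 0 has rank 0. Corank 2; j^3 = x^3 is a perfect cube, so E-series; the 4-jet and mu = 6 give E_6.

Type E_{6}, Milnor number mu = 6.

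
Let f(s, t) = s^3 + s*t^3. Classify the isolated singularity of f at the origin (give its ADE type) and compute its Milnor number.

The Hessian of f at 0 is [[0, 0], [0, 0]] with rank 0, so corank 2. A Groebner basis of the Jacobian ideal J(f) in C{s,t} is {s^3, s*t^2, 3*s^2 + t^3}; counting standard monomials gives mu = 7. Corank 2; j^3 = s^3 is a perfect cube, so E-series; the 4-jet and mu = 7 give E_7.

Type E_{7}, Milnor number mu = 7.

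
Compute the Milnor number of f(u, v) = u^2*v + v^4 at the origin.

5

The Hessian of f at 0 has rank 0. Corank 2; j^3 = u^2*v has shape L^2 M (L != M), so D-series; mu = 5 gives D_5.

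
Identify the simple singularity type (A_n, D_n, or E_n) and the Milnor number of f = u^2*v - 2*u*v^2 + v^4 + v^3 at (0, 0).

The Hessian of f at 0 has rank 0. Corank 2; j^3 = v*(u - v)^2 has shape L^2 M (L != M), so D-series; mu = 5 gives D_5.

Type D5, Milnor number mu = 5.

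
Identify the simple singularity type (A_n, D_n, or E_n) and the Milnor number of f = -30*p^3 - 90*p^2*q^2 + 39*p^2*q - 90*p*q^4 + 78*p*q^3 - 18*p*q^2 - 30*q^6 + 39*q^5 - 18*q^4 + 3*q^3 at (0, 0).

The Hessian of f at 0 has rank 0. Corank 2; j^3 = -3*(2*p - q)*(5*p^2 - 4*p*q + q^2) splits into three distinct lines over C (the quadratic factor has nonzero discriminant), so D_4.

Type D_{4}, Milnor number mu = 4.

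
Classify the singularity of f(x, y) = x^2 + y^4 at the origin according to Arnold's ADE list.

The Hessian of f at 0 has rank 1. Corank 1: A-series; mu = 3 gives A_3.

A3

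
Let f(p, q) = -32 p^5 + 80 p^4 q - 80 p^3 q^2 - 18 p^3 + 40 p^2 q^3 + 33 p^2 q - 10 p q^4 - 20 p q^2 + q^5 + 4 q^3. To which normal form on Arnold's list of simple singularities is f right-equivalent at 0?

D6

The Hessian of f at 0 is [[0, 0], [0, 0]] with rank 0, so corank 2. A Groebner basis of the Jacobian ideal J(f) in C{p,q} is {-243*p*q/10 + q^4 + 81*q^2/5, p*q^2 - 2*q^3/3, p^2 - 7*p*q/6 + q^2/3}; counting standard monomials gives mu = 6. Corank 2; j^3 = -(2*p - q)*(3*p - 2*q)^2 has shape L^2 M (L != M), so D-series; mu = 6 gives D_6.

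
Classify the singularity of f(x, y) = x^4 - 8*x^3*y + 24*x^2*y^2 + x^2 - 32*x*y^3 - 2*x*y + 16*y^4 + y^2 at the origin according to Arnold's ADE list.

A_{3}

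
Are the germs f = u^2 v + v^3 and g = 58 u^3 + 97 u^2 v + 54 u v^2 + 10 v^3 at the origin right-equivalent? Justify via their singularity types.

The Hessian of f at 0 has rank 0. Corank 2; j^3 = v*(u^2 + v^2) splits into three distinct lines over C (the quadratic factor has nonzero discriminant), so D_4. The Hessian of g at 0 has rank 0. Corank 2; j^3 = (2*u + v)*(29*u^2 + 34*u*v + 10*v^2) splits into three distinct lines over C (the quadratic factor has nonzero discriminant), so D_4. Both have type D_4, hence right-equivalent.

Yes.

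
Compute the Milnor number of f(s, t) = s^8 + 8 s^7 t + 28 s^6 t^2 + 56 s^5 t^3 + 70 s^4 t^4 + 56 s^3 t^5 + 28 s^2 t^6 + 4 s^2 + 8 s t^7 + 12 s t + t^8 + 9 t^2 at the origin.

7

The Hessian of f at 0 has rank 1. Corank 1: A-series; mu = 7 gives A_7.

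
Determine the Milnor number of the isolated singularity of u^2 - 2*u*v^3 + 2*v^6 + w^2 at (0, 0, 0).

5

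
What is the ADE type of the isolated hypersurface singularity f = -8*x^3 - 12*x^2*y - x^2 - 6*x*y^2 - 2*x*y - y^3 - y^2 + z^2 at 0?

A_2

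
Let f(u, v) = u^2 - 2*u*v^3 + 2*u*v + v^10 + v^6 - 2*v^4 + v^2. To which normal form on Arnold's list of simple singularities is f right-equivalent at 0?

A_9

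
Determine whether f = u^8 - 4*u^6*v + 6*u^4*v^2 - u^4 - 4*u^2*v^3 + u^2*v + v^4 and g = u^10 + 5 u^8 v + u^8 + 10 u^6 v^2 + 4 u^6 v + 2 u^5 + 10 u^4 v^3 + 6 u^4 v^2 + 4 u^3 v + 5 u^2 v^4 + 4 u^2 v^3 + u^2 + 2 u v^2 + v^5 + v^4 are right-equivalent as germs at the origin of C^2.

No.

The Hessian of f at 0 is [[0, 0], [0, 0]] with rank 0, so corank 2. A Groebner basis of the Jacobian ideal J(f) in C{u,v} is {u^3, u^2/4 + v^3, u*v}; counting standard monomials gives mu = 5. Corank 2; j^3 = u^2*v has shape L^2 M (L != M), so D-series; mu = 5 gives D_5. The Hessian of g at 0 is [[2, 0], [0, 0]] with rank 1, so corank 1. A Groebner basis of the Jacobian ideal J(g) in C{u,v} is {u^2, u + v^2}; counting standard monomials gives mu = 4. Corank 1: A-series; mu = 4 gives A_4. f is D_5 but g is A_4, hence not right-equivalent.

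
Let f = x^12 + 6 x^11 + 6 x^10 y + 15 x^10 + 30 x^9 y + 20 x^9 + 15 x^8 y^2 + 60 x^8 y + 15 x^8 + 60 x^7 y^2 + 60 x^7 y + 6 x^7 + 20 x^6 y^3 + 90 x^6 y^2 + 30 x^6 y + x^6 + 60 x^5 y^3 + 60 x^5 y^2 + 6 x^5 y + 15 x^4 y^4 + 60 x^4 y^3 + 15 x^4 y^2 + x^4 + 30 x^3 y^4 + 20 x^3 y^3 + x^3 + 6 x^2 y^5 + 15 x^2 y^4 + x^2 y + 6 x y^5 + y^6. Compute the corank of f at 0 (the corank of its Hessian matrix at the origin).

Hessian at 0 has rank 0.

2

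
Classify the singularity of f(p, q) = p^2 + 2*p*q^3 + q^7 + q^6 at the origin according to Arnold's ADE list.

The Hessian of f at 0 is [[2, 0], [0, 0]] with rank 1, so corank 1. A Groebner basis of the Jacobian ideal J(f) in C{p,q} is {p + q^3, p^2}; counting standard monomials gives mu = 6. Corank 1: A-series; mu = 6 gives A_6.

A_{6}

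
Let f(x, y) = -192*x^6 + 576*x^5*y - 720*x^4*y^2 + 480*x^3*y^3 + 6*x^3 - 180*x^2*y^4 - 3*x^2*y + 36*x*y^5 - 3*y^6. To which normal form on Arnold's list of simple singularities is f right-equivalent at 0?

The Hessian of f at 0 is [[0, 0], [0, 0]] with rank 0, so corank 2. A Groebner basis of the Jacobian ideal J(f) in C{x,y} is {x*y/12 + y^5, x*y^2, x^2 - x*y/2}; counting standard monomials gives mu = 7. Corank 2; j^3 = 3*x^2*(2*x - y) has shape L^2 M (L != M), so D-series; mu = 7 gives D_7.

D_7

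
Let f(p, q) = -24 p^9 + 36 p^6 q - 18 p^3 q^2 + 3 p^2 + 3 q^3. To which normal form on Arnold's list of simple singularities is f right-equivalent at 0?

The Hessian of f at 0 is [[6, 0], [0, 0]] with rank 1, so corank 1. A Groebner basis of the Jacobian ideal J(f) in C{p,q} is {q^2, p}; counting standard monomials gives mu = 2. Corank 1: A-series; mu = 2 gives A_2.

A_2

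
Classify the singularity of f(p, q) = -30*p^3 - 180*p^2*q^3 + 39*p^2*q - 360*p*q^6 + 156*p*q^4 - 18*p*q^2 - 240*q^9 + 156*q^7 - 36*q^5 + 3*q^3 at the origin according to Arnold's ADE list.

The Hessian of f at 0 has rank 0. Corank 2; j^3 = -3*(2*p - q)*(5*p^2 - 4*p*q + q^2) splits into three distinct lines over C (the quadratic factor has nonzero discriminant), so D_4.

D_4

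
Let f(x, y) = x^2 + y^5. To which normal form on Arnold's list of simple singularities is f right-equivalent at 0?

The Hessian of f at 0 is [[2, 0], [0, 0]] with rank 1, so corank 1. A Groebner basis of the Jacobian ideal J(f) in C{x,y} is {y^4, x}; counting standard monomials gives mu = 4. Corank 1: A-series; mu = 4 gives A_4.

A_{4}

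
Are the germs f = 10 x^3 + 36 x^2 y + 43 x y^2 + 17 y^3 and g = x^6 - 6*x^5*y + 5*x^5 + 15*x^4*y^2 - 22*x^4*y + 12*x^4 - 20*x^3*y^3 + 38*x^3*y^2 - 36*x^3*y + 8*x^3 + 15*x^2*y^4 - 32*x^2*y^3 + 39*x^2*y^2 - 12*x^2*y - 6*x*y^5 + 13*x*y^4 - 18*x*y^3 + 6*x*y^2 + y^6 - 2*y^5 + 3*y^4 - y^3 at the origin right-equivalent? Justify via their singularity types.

The Hessian of f at 0 is [[0, 0], [0, 0]] with rank 0, so corank 2. A Groebner basis of the Jacobian ideal J(f) in C{x,y} is {y^3, x^2 - 13*y^2/6, x*y + 3*y^2/2}; counting standard monomials gives mu = 4. Corank 2; j^3 = (x + y)*(10*x^2 + 26*x*y + 17*y^2) splits into three distinct lines over C (the quadratic factor has nonzero discriminant), so D_4. The Hessian of g at 0 is [[0, 0], [0, 0]] with rank 0, so corank 2. A Groebner basis of the Jacobian ideal J(g) in C{x,y} is {20*x^2 + x*y^3 + 5*x*y^2 - 20*x*y - 5*y^3/2 + 5*y^2, 32*x^2 + 8*x*y^2 - 32*x*y + y^4 - 4*y^3 + 8*y^2, x^3 - 3*x^2/2 - 9*x*y^2/8 + 3*x*y/2 + 7*y^3/16 - 3*y^2/8, x^2*y - x^2 - 5*x*y^2/4 + x*y + 3*y^3/8 - y^2/4}; counting standard monomials gives mu = 8. Corank 2; j^3 = (2*x - y)^3 is a perfect cube, so E-series; the 5-jet and mu = 8 give E_8. f is D_4 but g is E_8, hence not right-equivalent.

No.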